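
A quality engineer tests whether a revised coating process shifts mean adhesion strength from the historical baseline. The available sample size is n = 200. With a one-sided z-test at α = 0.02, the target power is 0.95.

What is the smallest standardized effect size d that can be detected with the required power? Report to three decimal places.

Need Φ(δ − 2.054) = 0.95, so δ = 2.054 + 1.645 = 3.699.
δ = d·√n ⇒ d = δ/√n = 3.699/√200 = 0.2615.

d ≈ 0.262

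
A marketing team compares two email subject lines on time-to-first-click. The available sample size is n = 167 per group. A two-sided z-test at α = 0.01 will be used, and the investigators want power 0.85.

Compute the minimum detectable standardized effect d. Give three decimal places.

d ≈ 0.395

Need Φ(δ − 2.576) = 0.85, so δ = 2.576 + 1.036 = 3.612.
(Lower-tail contribution to power is negligible for δ > 0.)
δ = d·√(n/2) ⇒ d = δ/√(n/2) = 3.612/√(167/2) = 0.3953.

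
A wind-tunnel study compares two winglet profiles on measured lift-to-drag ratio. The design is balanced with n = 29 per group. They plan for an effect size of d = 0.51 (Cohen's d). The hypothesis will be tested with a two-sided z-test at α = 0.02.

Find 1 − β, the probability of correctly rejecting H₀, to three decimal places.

Power ≈ 0.350

Noncentrality parameter: δ = d·√(n/2) = 0.51 × √(29/2) = 1.9420
Two-sided α = 0.02 → critical value z_{0.01} = 2.326.
Power = Φ(δ − 2.326) + Φ(−δ − 2.326) = Φ(-0.384) + Φ(-4.268) = 0.3504 + 0.0000 = 0.3504.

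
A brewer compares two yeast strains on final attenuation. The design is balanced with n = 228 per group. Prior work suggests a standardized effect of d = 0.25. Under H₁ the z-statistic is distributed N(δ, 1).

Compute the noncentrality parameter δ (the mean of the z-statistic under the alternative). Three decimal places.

δ = d·√(n/2) = 0.25 × √(228/2) = 2.6693

δ ≈ 2.669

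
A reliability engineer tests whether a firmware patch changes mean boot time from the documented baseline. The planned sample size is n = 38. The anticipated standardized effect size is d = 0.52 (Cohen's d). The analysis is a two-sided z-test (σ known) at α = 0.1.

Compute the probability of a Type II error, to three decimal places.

Noncentrality parameter: δ = d·√n = 0.52 × √38 = 3.2055
Critical value for a two-sided test at α = 0.1: z_{α/2} = 1.645.
Power = Φ(δ − 1.645) + Φ(−δ − 1.645) = Φ(1.561) + Φ(-4.850) = 0.9407 + 0.0000 = 0.9407.
Type II error: β = 1 − power = 1 − 0.9407 = 0.0593.

β ≈ 0.059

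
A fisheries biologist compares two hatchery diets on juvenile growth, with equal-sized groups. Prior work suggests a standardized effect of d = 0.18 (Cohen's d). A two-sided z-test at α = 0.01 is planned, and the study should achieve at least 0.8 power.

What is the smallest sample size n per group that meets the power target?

Set Φ(δ − 2.576) = 0.8; then δ − 2.576 = Φ⁻¹(0.8) = 0.842, giving δ = 3.417.
(Ignoring the negligible lower-tail rejection probability gives the usual closed-form inversion.)
δ = d·√(n/2) ⇒ n = 2(δ/d)² = 2 × (3.417 / 0.18)² = 720.92.
Rounding up, n = 721 per group.

n = 721 per group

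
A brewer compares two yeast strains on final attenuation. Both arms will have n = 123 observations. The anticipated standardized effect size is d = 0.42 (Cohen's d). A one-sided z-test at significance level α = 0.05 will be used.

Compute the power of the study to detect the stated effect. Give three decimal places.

Noncentrality parameter: δ = d·√(n/2) = 0.42 × √(123/2) = 3.2937
One-sided α = 0.05 → critical value z_{0.05} = 1.645.
Power = Φ(δ − 1.645) = Φ(1.649) = 0.9504.

Power ≈ 0.950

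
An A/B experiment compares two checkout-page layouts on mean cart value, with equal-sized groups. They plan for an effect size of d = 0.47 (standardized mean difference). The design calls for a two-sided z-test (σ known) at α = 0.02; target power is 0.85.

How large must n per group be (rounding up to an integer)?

n = 103 per group

Set Φ(δ − 2.326) = 0.85; then δ − 2.326 = Φ⁻¹(0.85) = 1.036, giving δ = 3.363.
(The Φ(−δ − z_{α/2}) term is vanishingly small for δ > 0 and is dropped in the standard sample-size formula.)
δ = d·√(n/2) ⇒ n = 2(δ/d)² = 2 × (3.363 / 0.47)² = 102.38.
Round up to the next whole unit.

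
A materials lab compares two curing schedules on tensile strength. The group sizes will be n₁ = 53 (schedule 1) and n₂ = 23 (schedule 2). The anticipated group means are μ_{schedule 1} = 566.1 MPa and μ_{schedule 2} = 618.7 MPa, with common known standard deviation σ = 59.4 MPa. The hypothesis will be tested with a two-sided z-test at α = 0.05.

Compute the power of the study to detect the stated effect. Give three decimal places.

Standardized effect: d = |μ_{schedule 1} − μ_{schedule 2}| / σ = |566.1 − 618.7| / 59.4 = 0.8855
Noncentrality parameter: λ = d / √(1/n₁ + 1/n₂) = 0.8855 / √(1/53 + 1/23) = 3.5465
Two-sided α = 0.05 → critical value z_{0.025} = 1.960.
Power = Φ(λ − 1.960) + Φ(−λ − 1.960) = Φ(1.586) + Φ(-5.506) = 0.9437 + 0.0000 = 0.9437.

Power ≈ 0.944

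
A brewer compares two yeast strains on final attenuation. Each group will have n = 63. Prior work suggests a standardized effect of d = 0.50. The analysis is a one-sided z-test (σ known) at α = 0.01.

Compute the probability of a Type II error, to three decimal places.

Noncentrality parameter: λ = d·√(n/2) = 0.50 × √(63/2) = 2.8062
Critical value for a one-sided test at α = 0.01: z_α = 2.326.
Power = Φ(λ − 2.326) = Φ(0.480) = 0.6843.
Type II error: β = 1 − power = 1 − 0.6843 = 0.3157.

β ≈ 0.316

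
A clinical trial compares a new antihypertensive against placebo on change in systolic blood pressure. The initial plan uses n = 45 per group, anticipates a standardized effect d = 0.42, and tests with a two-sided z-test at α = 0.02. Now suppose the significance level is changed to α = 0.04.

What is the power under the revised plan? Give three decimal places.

δ = d·√(n/2) = 0.42 × √(45/2) = 1.9922 (unchanged). New critical value: z_{0.02} = 2.054.
Revised power = Φ(δ − 2.054) + Φ(−δ − 2.054) = Φ(-0.062) + Φ(-4.046) = 0.4755 + 0.0000 = 0.4755.

Power ≈ 0.476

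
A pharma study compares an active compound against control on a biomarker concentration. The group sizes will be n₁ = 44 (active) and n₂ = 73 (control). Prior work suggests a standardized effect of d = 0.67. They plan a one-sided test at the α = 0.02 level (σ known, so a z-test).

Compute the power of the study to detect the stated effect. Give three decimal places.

Power ≈ 0.927

Noncentrality parameter: δ = d / √(1/n₁ + 1/n₂) = 0.67 / √(1/44 + 1/73) = 3.5105
One-sided α = 0.02 → critical value z_{0.02} = 2.054.
Power = P(Z > 2.054 − δ) = Φ(1.457) = 0.9274.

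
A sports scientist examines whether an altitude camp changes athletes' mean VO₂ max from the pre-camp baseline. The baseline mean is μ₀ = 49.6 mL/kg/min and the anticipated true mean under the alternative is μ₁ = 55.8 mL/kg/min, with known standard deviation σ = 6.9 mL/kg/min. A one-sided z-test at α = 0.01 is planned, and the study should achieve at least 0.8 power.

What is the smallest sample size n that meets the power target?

Standardized effect: d = |μ₁ − μ₀| / σ = |55.8 − 49.6| / 6.9 = 0.8986
Set Φ(δ − 2.326) = 0.8; then δ − 2.326 = Φ⁻¹(0.8) = 0.842, giving δ = 3.168.
δ = d·√n ⇒ n = (δ/d)² = (3.168 / 0.8986)² = 12.43.
Round up to the next whole unit.

n = 13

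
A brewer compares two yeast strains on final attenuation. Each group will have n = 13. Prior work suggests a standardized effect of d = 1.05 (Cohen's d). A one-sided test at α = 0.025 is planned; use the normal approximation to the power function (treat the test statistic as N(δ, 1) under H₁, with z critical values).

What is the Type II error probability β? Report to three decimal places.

β ≈ 0.237

Noncentrality parameter: δ = d·√(n/2) = 1.05 × √(13/2) = 2.6770
One-sided α = 0.025 → critical value z_{0.025} = 1.960.
Power = P(Z > 1.960 − δ) = Φ(0.717) = 0.7633.
Type II error: β = 1 − power = 1 − 0.7633 = 0.2367.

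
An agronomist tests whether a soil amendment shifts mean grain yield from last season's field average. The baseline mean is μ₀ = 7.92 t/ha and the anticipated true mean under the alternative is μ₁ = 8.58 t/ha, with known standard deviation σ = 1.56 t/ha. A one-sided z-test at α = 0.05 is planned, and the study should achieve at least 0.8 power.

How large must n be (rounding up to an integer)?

Standardized effect: d = |μ₁ − μ₀| / σ = |8.58 − 7.92| / 1.56 = 0.4231
For power 0.8 need Φ(δ − z_{0.05}) = 0.8, so δ = z_{0.05} + z_{0.20} = 1.645 + 0.842 = 2.486.
δ = d·√n ⇒ n = (δ/d)² = (2.486 / 0.4231)² = 34.54.
Rounding up, n = 35.

n = 35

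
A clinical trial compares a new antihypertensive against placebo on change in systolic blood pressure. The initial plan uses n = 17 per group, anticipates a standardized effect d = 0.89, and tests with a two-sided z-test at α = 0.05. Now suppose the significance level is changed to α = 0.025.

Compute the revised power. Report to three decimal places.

Power ≈ 0.638

δ = d·√(n/2) = 0.89 × √(17/2) = 2.5948 (unchanged). New critical value: z_{0.0125} = 2.241.
Revised power = Φ(δ − 2.241) + Φ(−δ − 2.241) = Φ(0.353) + Φ(-4.836) = 0.6381 + 0.0000 = 0.6381.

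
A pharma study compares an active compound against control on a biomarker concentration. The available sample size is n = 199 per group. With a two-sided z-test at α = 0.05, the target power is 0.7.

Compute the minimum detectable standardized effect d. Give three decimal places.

d ≈ 0.249

Required noncentrality: δ = z_{0.025} + z_{0.30} = 1.960 + 0.524 = 2.484.
(Lower-tail contribution to power is negligible for δ > 0.)
δ = d·√(n/2) ⇒ d = δ/√(n/2) = 2.484/√(199/2) = 0.2491.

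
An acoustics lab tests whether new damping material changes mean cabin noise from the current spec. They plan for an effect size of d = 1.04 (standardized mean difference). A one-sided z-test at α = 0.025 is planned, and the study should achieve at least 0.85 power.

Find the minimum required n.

For power 0.85 need Φ(δ − z_{0.025}) = 0.85, so δ = z_{0.025} + z_{0.15} = 1.960 + 1.036 = 2.996.
δ = d·√n ⇒ n = (δ/d)² = (2.996 / 1.04)² = 8.30.
Rounding up, n = 9.

n = 9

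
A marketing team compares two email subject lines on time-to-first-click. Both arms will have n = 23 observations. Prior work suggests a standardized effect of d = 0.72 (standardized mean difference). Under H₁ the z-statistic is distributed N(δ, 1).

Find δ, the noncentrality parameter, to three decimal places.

δ ≈ 2.442

δ = d·√(n/2) = 0.72 × √(23/2) = 2.4416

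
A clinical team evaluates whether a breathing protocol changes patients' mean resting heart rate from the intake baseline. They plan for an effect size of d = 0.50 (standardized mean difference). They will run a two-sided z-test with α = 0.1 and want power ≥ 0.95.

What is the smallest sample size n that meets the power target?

n = 44

Set Φ(δ − 1.645) = 0.95; then δ − 1.645 = Φ⁻¹(0.95) = 1.645, giving δ = 3.290.
(Ignoring the negligible lower-tail rejection probability gives the usual closed-form inversion.)
δ = d·√n ⇒ n = (δ/d)² = (3.290 / 0.50)² = 43.29.
Round up to the next whole unit.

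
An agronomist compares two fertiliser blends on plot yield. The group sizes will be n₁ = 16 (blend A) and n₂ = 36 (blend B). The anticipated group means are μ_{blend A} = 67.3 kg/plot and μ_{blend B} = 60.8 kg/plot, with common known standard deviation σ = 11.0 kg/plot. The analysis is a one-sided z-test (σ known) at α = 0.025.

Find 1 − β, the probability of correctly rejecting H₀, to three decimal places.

Standardized effect: d = |μ_{blend A} − μ_{blend B}| / σ = |67.3 − 60.8| / 11.0 = 0.5909
Noncentrality parameter: δ = d / √(1/n₁ + 1/n₂) = 0.5909 / √(1/16 + 1/36) = 1.9667
Critical value for a one-sided test at α = 0.025: z_α = 1.960.
Power = P(Z > 1.960 − δ) = Φ(0.007) = 0.5027.

Power ≈ 0.503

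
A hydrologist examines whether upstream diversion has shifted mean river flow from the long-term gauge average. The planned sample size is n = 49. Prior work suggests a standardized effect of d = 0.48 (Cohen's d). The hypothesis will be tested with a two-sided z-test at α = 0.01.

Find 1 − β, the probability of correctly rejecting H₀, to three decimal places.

Power ≈ 0.784

Noncentrality parameter: δ = d·√n = 0.48 × √49 = 3.3600
Two-sided α = 0.01 → critical value z_{0.005} = 2.576.
Power = Φ(δ − 2.576) + Φ(−δ − 2.576) = Φ(0.784) + Φ(-5.936) = 0.7835 + 0.0000 = 0.7835.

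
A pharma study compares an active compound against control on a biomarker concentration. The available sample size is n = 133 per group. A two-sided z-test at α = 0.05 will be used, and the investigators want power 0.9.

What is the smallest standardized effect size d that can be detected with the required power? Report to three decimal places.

Need Φ(δ − 1.960) = 0.9, so δ = 1.960 + 1.282 = 3.242.
(Lower-tail contribution to power is negligible for δ > 0.)
δ = d·√(n/2) ⇒ d = δ/√(n/2) = 3.242/√(133/2) = 0.3975.

d ≈ 0.398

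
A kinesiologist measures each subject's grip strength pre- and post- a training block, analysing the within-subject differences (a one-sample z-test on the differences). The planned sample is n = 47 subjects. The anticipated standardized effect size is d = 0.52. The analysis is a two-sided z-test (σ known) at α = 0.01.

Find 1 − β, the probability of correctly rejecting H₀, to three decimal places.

Power ≈ 0.839

Noncentrality parameter: δ = d·√n = 0.52 × √47 = 3.5649
Two-sided α = 0.01 → critical value z_{0.005} = 2.576.
Power = Φ(δ − 2.576) + Φ(−δ − 2.576) = Φ(0.989) + Φ(-6.141) = 0.8387 + 0.0000 = 0.8387.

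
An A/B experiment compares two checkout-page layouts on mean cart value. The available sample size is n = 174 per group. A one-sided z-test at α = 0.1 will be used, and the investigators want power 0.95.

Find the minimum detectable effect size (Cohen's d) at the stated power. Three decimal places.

Need Φ(δ − 1.282) = 0.95, so δ = 1.282 + 1.645 = 2.926.
δ = d·√(n/2) ⇒ d = δ/√(n/2) = 2.926/√(174/2) = 0.3137.

d ≈ 0.314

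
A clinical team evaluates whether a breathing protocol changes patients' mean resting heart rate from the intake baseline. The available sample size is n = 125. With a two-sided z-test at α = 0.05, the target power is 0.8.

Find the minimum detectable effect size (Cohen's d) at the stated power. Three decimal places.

Required noncentrality: δ = z_{0.025} + z_{0.20} = 1.960 + 0.842 = 2.802.
(The second rejection-region term Φ(−δ − z_{α/2}) is negligible and dropped.)
δ = d·√n ⇒ d = δ/√n = 2.802/√125 = 0.2506.

d ≈ 0.251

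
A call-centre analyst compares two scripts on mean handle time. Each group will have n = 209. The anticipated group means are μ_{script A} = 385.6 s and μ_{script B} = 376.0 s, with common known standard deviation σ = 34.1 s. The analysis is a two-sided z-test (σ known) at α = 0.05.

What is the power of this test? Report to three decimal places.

Standardized effect: d = |μ_{script A} − μ_{script B}| / σ = |385.6 − 376.0| / 34.1 = 0.2815
Noncentrality parameter: δ = d·√(n/2) = 0.2815 × √(209/2) = 2.8779
Two-sided α = 0.05 → critical value z_{0.025} = 1.960.
Power = Φ(δ − 1.960) + Φ(−δ − 1.960) = Φ(0.918) + Φ(-4.838) = 0.8207 + 0.0000 = 0.8207.

Power ≈ 0.821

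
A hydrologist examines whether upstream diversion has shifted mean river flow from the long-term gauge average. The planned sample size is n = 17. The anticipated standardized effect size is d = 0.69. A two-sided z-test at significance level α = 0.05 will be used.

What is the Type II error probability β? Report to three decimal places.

β ≈ 0.188

Noncentrality parameter: δ = d·√n = 0.69 × √17 = 2.8449
Two-sided α = 0.05 → critical value z_{0.025} = 1.960.
Power = Φ(δ − 1.960) + Φ(−δ − 1.960) = Φ(0.885) + Φ(-4.805) = 0.8119 + 0.0000 = 0.8119.
Type II error: β = 1 − power = 1 − 0.8119 = 0.1881.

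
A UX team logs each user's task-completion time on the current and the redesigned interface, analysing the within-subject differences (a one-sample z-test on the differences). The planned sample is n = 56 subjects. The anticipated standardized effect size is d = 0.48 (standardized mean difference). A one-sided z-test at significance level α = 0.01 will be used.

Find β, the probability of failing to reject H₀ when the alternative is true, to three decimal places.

β ≈ 0.103

Noncentrality parameter: δ = d·√n = 0.48 × √56 = 3.5920
One-sided α = 0.01 → critical value z_{0.01} = 2.326.
Power = Φ(δ − 2.326) = Φ(1.266) = 0.8972.
Type II error: β = 1 − power = 1 − 0.8972 = 0.1028.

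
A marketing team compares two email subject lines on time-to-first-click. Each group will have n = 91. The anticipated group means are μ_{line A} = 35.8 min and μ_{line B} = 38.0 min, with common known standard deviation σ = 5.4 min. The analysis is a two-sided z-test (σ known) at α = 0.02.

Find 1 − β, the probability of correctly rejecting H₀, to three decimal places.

Power ≈ 0.663

Standardized effect: d = |μ_{line A} − μ_{line B}| / σ = |35.8 − 38.0| / 5.4 = 0.4074
Noncentrality parameter: δ = d·√(n/2) = 0.4074 × √(91/2) = 2.7481
Critical value for a two-sided test at α = 0.02: z_{α/2} = 2.326.
Power = Φ(δ − 2.326) + Φ(−δ − 2.326) = Φ(0.422) + Φ(-5.074) = 0.6634 + 0.0000 = 0.6634.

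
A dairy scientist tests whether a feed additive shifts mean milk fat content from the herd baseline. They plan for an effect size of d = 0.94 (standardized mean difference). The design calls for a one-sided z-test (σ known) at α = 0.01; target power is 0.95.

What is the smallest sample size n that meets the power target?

n = 18

For power 0.95 need Φ(δ − z_{0.01}) = 0.95, so δ = z_{0.01} + z_{0.05} = 2.326 + 1.645 = 3.971.
δ = d·√n ⇒ n = (δ/d)² = (3.971 / 0.94)² = 17.85.
Rounding up, n = 18.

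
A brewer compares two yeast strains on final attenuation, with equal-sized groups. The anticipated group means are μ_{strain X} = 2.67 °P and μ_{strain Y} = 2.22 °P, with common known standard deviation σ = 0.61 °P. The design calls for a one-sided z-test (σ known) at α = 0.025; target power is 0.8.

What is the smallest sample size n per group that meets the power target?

n = 29 per group

Standardized effect: d = |μ_{strain X} − μ_{strain Y}| / σ = |2.67 − 2.22| / 0.61 = 0.7377
Set Φ(δ − 1.960) = 0.8; then δ − 1.960 = Φ⁻¹(0.8) = 0.842, giving δ = 2.802.
δ = d·√(n/2) ⇒ n = 2(δ/d)² = 2 × (2.802 / 0.7377)² = 28.85.
Rounding up, n = 29 per group.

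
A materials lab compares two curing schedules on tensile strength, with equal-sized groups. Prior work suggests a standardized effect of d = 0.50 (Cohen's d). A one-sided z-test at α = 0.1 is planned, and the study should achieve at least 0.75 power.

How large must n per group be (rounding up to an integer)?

n = 31 per group

Set Φ(δ − 1.282) = 0.75; then δ − 1.282 = Φ⁻¹(0.75) = 0.674, giving δ = 1.956.
δ = d·√(n/2) ⇒ n = 2(δ/d)² = 2 × (1.956 / 0.50)² = 30.61.
Rounding up, n = 31 per group.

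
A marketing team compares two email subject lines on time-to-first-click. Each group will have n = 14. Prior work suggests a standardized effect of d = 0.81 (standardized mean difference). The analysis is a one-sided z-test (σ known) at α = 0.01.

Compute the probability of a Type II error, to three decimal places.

β ≈ 0.573

Noncentrality parameter: δ = d·√(n/2) = 0.81 × √(14/2) = 2.1431
Critical value for a one-sided test at α = 0.01: z_α = 2.326.
Power = P(Z > 2.326 − δ) = Φ(-0.183) = 0.4273.
Type II error: β = 1 − power = 1 − 0.4273 = 0.5727.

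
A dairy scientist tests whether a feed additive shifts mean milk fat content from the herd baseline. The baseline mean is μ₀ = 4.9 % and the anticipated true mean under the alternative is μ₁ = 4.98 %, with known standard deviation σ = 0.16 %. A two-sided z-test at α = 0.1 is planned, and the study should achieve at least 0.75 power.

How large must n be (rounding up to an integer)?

Standardized effect: d = |μ₁ − μ₀| / σ = |4.98 − 4.9| / 0.16 = 0.5000
Set Φ(δ − 1.645) = 0.75; then δ − 1.645 = Φ⁻¹(0.75) = 0.674, giving δ = 2.319.
(For δ > 0 the lower-tail rejection region contributes negligibly to power, so the one-term inversion is standard.)
δ = d·√n ⇒ n = (δ/d)² = (2.319 / 0.5000)² = 21.52.
Rounding up, n = 22.

n = 22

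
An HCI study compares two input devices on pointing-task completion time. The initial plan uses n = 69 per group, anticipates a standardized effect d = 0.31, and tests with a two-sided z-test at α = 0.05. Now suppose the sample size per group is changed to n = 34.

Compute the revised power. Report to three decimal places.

Power ≈ 0.248

With n = 34 per group: δ = d·√(n/2) = 0.31 × √(34/2) = 1.2782. Critical value z_{0.025} = 1.960.
Revised power = Φ(δ − 1.960) + Φ(−δ − 1.960) = Φ(-0.682) + Φ(-3.238) = 0.2477 + 0.0006 = 0.2483.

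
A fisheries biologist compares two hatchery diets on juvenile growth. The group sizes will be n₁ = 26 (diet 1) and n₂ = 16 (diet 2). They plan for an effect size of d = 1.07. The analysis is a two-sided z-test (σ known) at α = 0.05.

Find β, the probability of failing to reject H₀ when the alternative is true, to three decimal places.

Noncentrality parameter: δ = d / √(1/n₁ + 1/n₂) = 1.07 / √(1/26 + 1/16) = 3.3675
Critical value for a two-sided test at α = 0.05: z_{α/2} = 1.960.
Power = Φ(δ − 1.960) + Φ(−δ − 1.960) = Φ(1.408) + Φ(-5.327) = 0.9204 + 0.0000 = 0.9204.
Type II error: β = 1 − power = 1 − 0.9204 = 0.0796.

β ≈ 0.080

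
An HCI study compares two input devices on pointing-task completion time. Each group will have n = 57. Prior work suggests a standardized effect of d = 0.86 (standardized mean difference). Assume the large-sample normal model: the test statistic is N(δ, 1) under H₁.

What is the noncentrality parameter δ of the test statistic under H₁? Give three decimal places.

δ = d·√(n/2) = 0.86 × √(57/2) = 4.5911

δ ≈ 4.591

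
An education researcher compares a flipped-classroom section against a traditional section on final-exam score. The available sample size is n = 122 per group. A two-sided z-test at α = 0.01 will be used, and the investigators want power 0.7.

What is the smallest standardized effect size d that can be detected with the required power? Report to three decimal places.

d ≈ 0.397

Need Φ(δ − 2.576) = 0.7, so δ = 2.576 + 0.524 = 3.100.
(The second rejection-region term Φ(−δ − z_{α/2}) is negligible and dropped.)
δ = d·√(n/2) ⇒ d = δ/√(n/2) = 3.100/√(122/2) = 0.3969.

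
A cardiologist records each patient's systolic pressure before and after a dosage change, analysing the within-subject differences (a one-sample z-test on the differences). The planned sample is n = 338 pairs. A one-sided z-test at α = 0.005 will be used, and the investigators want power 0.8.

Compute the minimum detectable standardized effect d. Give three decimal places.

Required noncentrality: δ = z_{0.005} + z_{0.20} = 2.576 + 0.842 = 3.417.
δ = d·√n ⇒ d = δ/√n = 3.417/√338 = 0.1859.

d ≈ 0.186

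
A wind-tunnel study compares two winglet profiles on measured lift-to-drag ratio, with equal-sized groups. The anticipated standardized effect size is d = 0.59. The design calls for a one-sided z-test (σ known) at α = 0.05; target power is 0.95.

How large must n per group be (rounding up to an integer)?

n = 63 per group

Set Φ(δ − 1.645) = 0.95; then δ − 1.645 = Φ⁻¹(0.95) = 1.645, giving δ = 3.290.
δ = d·√(n/2) ⇒ n = 2(δ/d)² = 2 × (3.290 / 0.59)² = 62.18.
Rounding up, n = 63 per group.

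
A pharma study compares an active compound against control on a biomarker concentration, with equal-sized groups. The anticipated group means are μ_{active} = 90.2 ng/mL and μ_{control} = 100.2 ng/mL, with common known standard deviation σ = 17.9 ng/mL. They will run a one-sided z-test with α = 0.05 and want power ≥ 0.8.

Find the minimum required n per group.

Standardized effect: d = |μ_{active} − μ_{control}| / σ = |90.2 − 100.2| / 17.9 = 0.5587
For power 0.8 need Φ(δ − z_{0.05}) = 0.8, so δ = z_{0.05} + z_{0.20} = 1.645 + 0.842 = 2.486.
δ = d·√(n/2) ⇒ n = 2(δ/d)² = 2 × (2.486 / 0.5587)² = 39.62.
Rounding up, n = 40 per group.

n = 40 per group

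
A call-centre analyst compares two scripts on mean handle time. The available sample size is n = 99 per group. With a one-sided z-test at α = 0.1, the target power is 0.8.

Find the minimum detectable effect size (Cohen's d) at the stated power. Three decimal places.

d ≈ 0.302

Required noncentrality: δ = z_{0.1} + z_{0.20} = 1.282 + 0.842 = 2.123.
δ = d·√(n/2) ⇒ d = δ/√(n/2) = 2.123/√(99/2) = 0.3018.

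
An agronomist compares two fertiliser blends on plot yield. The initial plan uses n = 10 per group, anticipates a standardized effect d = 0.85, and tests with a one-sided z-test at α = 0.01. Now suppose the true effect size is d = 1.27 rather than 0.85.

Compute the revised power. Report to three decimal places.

Power ≈ 0.696

With d = 1.27: δ = d·√(n/2) = 1.27 × √(10/2) = 2.8398. Critical value z_{0.01} = 2.326.
Revised power = P(Z > 2.326 − δ) = Φ(0.513) = 0.6962.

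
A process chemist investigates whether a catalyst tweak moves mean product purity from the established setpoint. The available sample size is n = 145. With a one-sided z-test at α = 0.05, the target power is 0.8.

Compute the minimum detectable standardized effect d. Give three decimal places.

Need Φ(δ − 1.645) = 0.8, so δ = 1.645 + 0.842 = 2.486.
δ = d·√n ⇒ d = δ/√n = 2.486/√145 = 0.2065.

d ≈ 0.206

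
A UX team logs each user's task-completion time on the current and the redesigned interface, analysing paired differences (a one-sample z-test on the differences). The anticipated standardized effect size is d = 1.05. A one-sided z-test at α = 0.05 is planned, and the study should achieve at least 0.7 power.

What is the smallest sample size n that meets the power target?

For power 0.7 need Φ(δ − z_{0.05}) = 0.7, so δ = z_{0.05} + z_{0.30} = 1.645 + 0.524 = 2.169.
δ = d·√n ⇒ n = (δ/d)² = (2.169 / 1.05)² = 4.27.
Rounding up, n = 5.

n = 5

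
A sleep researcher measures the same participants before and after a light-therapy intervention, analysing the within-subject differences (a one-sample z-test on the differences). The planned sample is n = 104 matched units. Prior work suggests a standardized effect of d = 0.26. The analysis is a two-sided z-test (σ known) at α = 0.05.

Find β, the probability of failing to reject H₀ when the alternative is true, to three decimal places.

Noncentrality parameter: δ = d·√n = 0.26 × √104 = 2.6515
Two-sided α = 0.05 → critical value z_{0.025} = 1.960.
Power = Φ(δ − 1.960) + Φ(−δ − 1.960) = Φ(0.692) + Φ(-4.611) = 0.7554 + 0.0000 = 0.7554.
Type II error: β = 1 − power = 1 − 0.7554 = 0.2446.

β ≈ 0.245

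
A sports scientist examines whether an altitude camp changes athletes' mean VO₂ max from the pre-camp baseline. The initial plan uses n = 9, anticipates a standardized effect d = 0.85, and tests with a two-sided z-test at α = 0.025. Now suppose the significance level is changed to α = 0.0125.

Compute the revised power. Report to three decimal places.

Power ≈ 0.521

δ = d·√n = 0.85 × √9 = 2.5500 (unchanged). New critical value: z_{0.0063} = 2.498.
Revised power = Φ(δ − 2.498) + Φ(−δ − 2.498) = Φ(0.052) + Φ(-5.048) = 0.5209 + 0.0000 = 0.5209.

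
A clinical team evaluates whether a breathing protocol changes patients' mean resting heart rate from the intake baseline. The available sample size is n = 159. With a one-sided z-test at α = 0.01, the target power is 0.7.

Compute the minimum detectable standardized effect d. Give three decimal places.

d ≈ 0.226

Need Φ(δ − 2.326) = 0.7, so δ = 2.326 + 0.524 = 2.851.
δ = d·√n ⇒ d = δ/√n = 2.851/√159 = 0.2261.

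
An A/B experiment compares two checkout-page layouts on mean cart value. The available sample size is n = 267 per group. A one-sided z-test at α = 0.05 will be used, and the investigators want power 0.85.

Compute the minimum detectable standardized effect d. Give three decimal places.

d ≈ 0.232

Required noncentrality: δ = z_{0.05} + z_{0.15} = 1.645 + 1.036 = 2.681.
δ = d·√(n/2) ⇒ d = δ/√(n/2) = 2.681/√(267/2) = 0.2321.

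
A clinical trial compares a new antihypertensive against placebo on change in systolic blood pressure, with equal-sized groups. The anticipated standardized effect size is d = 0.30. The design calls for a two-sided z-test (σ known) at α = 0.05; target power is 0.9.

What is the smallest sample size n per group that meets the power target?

n = 234 per group

Set Φ(δ − 1.960) = 0.9; then δ − 1.960 = Φ⁻¹(0.9) = 1.282, giving δ = 3.242.
(The Φ(−δ − z_{α/2}) term is vanishingly small for δ > 0 and is dropped in the standard sample-size formula.)
δ = d·√(n/2) ⇒ n = 2(δ/d)² = 2 × (3.242 / 0.30)² = 233.50.
Rounding up, n = 234 per group.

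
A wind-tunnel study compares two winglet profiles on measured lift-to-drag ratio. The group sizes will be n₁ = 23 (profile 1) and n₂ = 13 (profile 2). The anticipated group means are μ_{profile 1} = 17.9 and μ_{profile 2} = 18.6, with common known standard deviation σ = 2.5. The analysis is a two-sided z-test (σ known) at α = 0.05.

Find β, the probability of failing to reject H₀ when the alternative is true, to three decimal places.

Standardized effect: d = |μ_{profile 1} − μ_{profile 2}| / σ = |17.9 − 18.6| / 2.5 = 0.2800
Noncentrality parameter: δ = d / √(1/n₁ + 1/n₂) = 0.2800 / √(1/23 + 1/13) = 0.8069
Critical value for a two-sided test at α = 0.05: z_{α/2} = 1.960.
Power = Φ(δ − 1.960) + Φ(−δ − 1.960) = Φ(-1.153) + Φ(-2.767) = 0.1245 + 0.0028 = 0.1273.
Type II error: β = 1 − power = 1 − 0.1273 = 0.8727.

β ≈ 0.873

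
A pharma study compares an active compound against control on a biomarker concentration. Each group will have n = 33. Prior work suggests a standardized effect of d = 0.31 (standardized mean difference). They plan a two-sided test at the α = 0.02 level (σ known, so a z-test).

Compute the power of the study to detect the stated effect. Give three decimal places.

Power ≈ 0.143

Noncentrality parameter: λ = d·√(n/2) = 0.31 × √(33/2) = 1.2592
Critical value for a two-sided test at α = 0.02: z_{α/2} = 2.326.
Power = Φ(λ − 2.326) + Φ(−λ − 2.326) = Φ(-1.067) + Φ(-3.586) = 0.1430 + 0.0002 = 0.1431.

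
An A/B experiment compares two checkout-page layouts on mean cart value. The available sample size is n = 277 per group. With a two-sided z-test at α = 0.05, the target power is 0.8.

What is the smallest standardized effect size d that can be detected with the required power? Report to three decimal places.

Required noncentrality: δ = z_{0.025} + z_{0.20} = 1.960 + 0.842 = 2.802.
(The second rejection-region term Φ(−δ − z_{α/2}) is negligible and dropped.)
δ = d·√(n/2) ⇒ d = δ/√(n/2) = 2.802/√(277/2) = 0.2381.

d ≈ 0.238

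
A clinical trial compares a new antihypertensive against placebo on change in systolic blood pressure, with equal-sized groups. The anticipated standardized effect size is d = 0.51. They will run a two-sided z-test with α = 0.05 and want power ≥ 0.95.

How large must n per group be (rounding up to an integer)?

For power 0.95 need Φ(δ − z_{0.025}) = 0.95, so δ = z_{0.025} + z_{0.05} = 1.960 + 1.645 = 3.605.
(The Φ(−δ − z_{α/2}) term is vanishingly small for δ > 0 and is dropped in the standard sample-size formula.)
δ = d·√(n/2) ⇒ n = 2(δ/d)² = 2 × (3.605 / 0.51)² = 99.92.
Rounding up, n = 100 per group.

n = 100 per group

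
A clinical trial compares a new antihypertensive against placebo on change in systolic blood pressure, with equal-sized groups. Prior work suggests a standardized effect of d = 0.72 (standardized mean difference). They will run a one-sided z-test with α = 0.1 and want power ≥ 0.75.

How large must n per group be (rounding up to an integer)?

n = 15 per group

For power 0.75 need Φ(δ − z_{0.1}) = 0.75, so δ = z_{0.1} + z_{0.25} = 1.282 + 0.674 = 1.956.
δ = d·√(n/2) ⇒ n = 2(δ/d)² = 2 × (1.956 / 0.72)² = 14.76.
Round up to the next whole unit.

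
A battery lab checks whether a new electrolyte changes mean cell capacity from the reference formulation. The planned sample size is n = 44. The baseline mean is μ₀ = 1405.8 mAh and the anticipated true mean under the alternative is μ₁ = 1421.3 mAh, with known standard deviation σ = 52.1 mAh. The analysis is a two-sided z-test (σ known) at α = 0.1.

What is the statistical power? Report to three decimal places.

Power ≈ 0.629

Standardized effect: d = |μ₁ − μ₀| / σ = |1421.3 − 1405.8| / 52.1 = 0.2975
Noncentrality parameter: δ = d·√n = 0.2975 × √44 = 1.9734
Two-sided α = 0.1 → critical value z_{0.05} = 1.645.
Power = Φ(δ − 1.645) + Φ(−δ − 1.645) = Φ(0.329) + Φ(-3.618) = 0.6288 + 0.0001 = 0.6289.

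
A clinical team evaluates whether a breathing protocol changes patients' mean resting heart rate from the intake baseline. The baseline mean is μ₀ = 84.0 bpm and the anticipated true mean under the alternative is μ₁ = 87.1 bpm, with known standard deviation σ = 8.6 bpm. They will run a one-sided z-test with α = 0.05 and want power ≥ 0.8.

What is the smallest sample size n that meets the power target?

Standardized effect: d = |μ₁ − μ₀| / σ = |87.1 − 84.0| / 8.6 = 0.3605
Set Φ(δ − 1.645) = 0.8; then δ − 1.645 = Φ⁻¹(0.8) = 0.842, giving δ = 2.486.
δ = d·√n ⇒ n = (δ/d)² = (2.486 / 0.3605)² = 47.58.
Rounding up, n = 48.

n = 48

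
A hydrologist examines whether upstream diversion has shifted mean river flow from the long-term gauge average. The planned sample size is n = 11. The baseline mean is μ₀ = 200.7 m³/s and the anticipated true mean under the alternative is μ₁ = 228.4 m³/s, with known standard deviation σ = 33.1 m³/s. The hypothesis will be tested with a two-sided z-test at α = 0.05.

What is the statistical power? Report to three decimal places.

Power ≈ 0.793

Standardized effect: d = |μ₁ − μ₀| / σ = |228.4 − 200.7| / 33.1 = 0.8369
Noncentrality parameter: δ = d·√n = 0.8369 × √11 = 2.7755
Critical value for a two-sided test at α = 0.05: z_{α/2} = 1.960.
Power = Φ(δ − 1.960) + Φ(−δ − 1.960) = Φ(0.816) + Φ(-4.736) = 0.7926 + 0.0000 = 0.7926.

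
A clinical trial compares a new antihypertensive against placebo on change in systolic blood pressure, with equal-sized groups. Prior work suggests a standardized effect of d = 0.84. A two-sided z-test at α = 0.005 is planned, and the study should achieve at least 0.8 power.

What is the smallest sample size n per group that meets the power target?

n = 38 per group

For power 0.8 need Φ(δ − z_{0.0025}) = 0.8, so δ = z_{0.0025} + z_{0.20} = 2.807 + 0.842 = 3.649.
(For δ > 0 the lower-tail rejection region contributes negligibly to power, so the one-term inversion is standard.)
δ = d·√(n/2) ⇒ n = 2(δ/d)² = 2 × (3.649 / 0.84)² = 37.73.
Round up to the next whole unit.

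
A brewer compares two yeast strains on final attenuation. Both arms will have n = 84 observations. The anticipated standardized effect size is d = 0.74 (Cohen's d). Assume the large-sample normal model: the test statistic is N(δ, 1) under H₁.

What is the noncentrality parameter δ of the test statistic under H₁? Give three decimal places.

δ ≈ 4.796

δ = d·√(n/2) = 0.74 × √(84/2) = 4.7957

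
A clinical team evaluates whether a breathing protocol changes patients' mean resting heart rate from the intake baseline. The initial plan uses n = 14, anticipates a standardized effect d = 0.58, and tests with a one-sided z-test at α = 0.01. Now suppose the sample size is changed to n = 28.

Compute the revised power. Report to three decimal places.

With n = 28: δ = d·√n = 0.58 × √28 = 3.0691. Critical value z_{0.01} = 2.326.
Revised power = Φ(δ − 2.326) = Φ(0.743) = 0.7712.

Power ≈ 0.771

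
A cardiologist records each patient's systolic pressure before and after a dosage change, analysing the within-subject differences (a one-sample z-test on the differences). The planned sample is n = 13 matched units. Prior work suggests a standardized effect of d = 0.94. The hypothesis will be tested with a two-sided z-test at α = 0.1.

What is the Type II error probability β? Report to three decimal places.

β ≈ 0.041

Noncentrality parameter: δ = d·√n = 0.94 × √13 = 3.3892
Critical value for a two-sided test at α = 0.1: z_{α/2} = 1.645.
Power = Φ(δ − 1.645) + Φ(−δ − 1.645) = Φ(1.744) + Φ(-5.034) = 0.9595 + 0.0000 = 0.9595.
Type II error: β = 1 − power = 1 − 0.9595 = 0.0405.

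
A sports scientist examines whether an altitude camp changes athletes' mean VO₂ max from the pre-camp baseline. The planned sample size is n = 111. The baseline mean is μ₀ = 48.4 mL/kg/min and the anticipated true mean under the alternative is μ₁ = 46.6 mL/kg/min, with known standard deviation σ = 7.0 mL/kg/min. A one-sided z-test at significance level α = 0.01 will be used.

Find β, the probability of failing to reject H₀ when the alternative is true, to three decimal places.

Standardized effect: d = |μ₁ − μ₀| / σ = |46.6 − 48.4| / 7.0 = 0.2571
Noncentrality parameter: δ = d·√n = 0.2571 × √111 = 2.7092
One-sided α = 0.01 → critical value z_{0.01} = 2.326.
Power = Φ(δ − 2.326) = Φ(0.383) = 0.6491.
Type II error: β = 1 − power = 1 − 0.6491 = 0.3509.

β ≈ 0.351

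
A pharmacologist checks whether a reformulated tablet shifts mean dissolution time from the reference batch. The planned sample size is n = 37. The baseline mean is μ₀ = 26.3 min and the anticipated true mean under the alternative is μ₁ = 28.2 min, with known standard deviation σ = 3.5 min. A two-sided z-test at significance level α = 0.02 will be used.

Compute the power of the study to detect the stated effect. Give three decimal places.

Power ≈ 0.835

Standardized effect: d = |μ₁ − μ₀| / σ = |28.2 − 26.3| / 3.5 = 0.5429
Noncentrality parameter: δ = d·√n = 0.5429 × √37 = 3.3021
Two-sided α = 0.02 → critical value z_{0.01} = 2.326.
Power = Φ(δ − 2.326) + Φ(−δ − 2.326) = Φ(0.976) + Φ(-5.628) = 0.8354 + 0.0000 = 0.8354.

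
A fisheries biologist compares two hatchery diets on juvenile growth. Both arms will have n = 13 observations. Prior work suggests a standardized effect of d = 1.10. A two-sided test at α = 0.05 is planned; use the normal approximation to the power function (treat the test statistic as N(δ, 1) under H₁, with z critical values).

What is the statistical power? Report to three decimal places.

Noncentrality parameter: λ = d·√(n/2) = 1.10 × √(13/2) = 2.8045
Critical value for a two-sided test at α = 0.05: z_{α/2} = 1.960.
Power = Φ(λ − 1.960) + Φ(−λ − 1.960) = Φ(0.844) + Φ(-4.764) = 0.8008 + 0.0000 = 0.8008.

Power ≈ 0.801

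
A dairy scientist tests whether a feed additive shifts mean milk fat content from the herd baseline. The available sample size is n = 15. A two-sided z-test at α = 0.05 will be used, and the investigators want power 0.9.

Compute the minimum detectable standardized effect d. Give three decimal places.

d ≈ 0.837

Required noncentrality: δ = z_{0.025} + z_{0.10} = 1.960 + 1.282 = 3.242.
(The second rejection-region term Φ(−δ − z_{α/2}) is negligible and dropped.)
δ = d·√n ⇒ d = δ/√n = 3.242/√15 = 0.8370.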